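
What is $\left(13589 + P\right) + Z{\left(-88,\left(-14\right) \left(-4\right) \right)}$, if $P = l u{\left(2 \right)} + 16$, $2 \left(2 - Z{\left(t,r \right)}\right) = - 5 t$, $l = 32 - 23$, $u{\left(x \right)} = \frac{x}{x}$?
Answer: $13396$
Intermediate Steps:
$u{\left(x \right)} = 1$
$l = 9$ ($l = 32 - 23 = 9$)
$Z{\left(t,r \right)} = 2 + \frac{5 t}{2}$ ($Z{\left(t,r \right)} = 2 - \frac{\left(-5\right) t}{2} = 2 + \frac{5 t}{2}$)
$P = 25$ ($P = 9 \cdot 1 + 16 = 9 + 16 = 25$)
$\left(13589 + P\right) + Z{\left(-88,\left(-14\right) \left(-4\right) \right)} = \left(13589 + 25\right) + \left(2 + \frac{5}{2} \left(-88\right)\right) = 13614 + \left(2 - 220\right) = 13614 - 218 = 13396$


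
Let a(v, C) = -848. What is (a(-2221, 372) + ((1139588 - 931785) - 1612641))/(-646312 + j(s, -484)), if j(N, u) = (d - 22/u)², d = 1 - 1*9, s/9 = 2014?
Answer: 226784008/104261461 ≈ 2.1751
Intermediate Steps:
s = 18126 (s = 9*2014 = 18126)
d = -8 (d = 1 - 9 = -8)
j(N, u) = (-8 - 22/u)²
(a(-2221, 372) + ((1139588 - 931785) - 1612641))/(-646312 + j(s, -484)) = (-848 + ((1139588 - 931785) - 1612641))/(-646312 + 4*(11 + 4*(-484))²/(-484)²) = (-848 + (207803 - 1612641))/(-646312 + 4*(1/234256)*(11 - 1936)²) = (-848 - 1404838)/(-646312 + 4*(1/234256)*(-1925)²) = -1405686/(-646312 + 4*(1/234256)*3705625) = -1405686/(-646312 + 30625/484) = -1405686/(-312784383/484) = -1405686*(-484/312784383) = 226784008/104261461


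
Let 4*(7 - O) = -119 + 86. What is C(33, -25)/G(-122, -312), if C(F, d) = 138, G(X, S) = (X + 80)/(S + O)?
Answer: 27301/28 ≈ 975.04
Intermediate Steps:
O = 61/4 (O = 7 - (-119 + 86)/4 = 7 - ¼*(-33) = 7 + 33/4 = 61/4 ≈ 15.250)
G(X, S) = (80 + X)/(61/4 + S) (G(X, S) = (X + 80)/(S + 61/4) = (80 + X)/(61/4 + S))
C(33, -25)/G(-122, -312) = 138/((4*(80 - 122)/(61 + 4*(-312)))) = 138/((4*(-42)/(61 - 1248))) = 138/((4*(-42)/(-1187))) = 138/((4*(-1/1187)*(-42))) = 138/(168/1187) = 138*(1187/168) = 27301/28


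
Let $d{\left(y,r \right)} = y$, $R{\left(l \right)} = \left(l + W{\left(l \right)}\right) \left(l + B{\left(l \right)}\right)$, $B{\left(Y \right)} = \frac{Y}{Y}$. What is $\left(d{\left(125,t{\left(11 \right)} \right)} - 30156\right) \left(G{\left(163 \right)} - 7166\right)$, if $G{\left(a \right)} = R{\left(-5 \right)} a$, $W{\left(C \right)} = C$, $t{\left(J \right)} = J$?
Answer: $19400026$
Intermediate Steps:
$B{\left(Y \right)} = 1$
$R{\left(l \right)} = 2 l \left(1 + l\right)$ ($R{\left(l \right)} = \left(l + l\right) \left(l + 1\right) = 2 l \left(1 + l\right)$)
$G{\left(a \right)} = 40 a$ ($G{\left(a \right)} = 2 \left(-5\right) \left(1 - 5\right) a = 2 \left(-5\right) \left(-4\right) a = 40 a$)
$\left(d{\left(125,t{\left(11 \right)} \right)} - 30156\right) \left(G{\left(163 \right)} - 7166\right) = \left(125 - 30156\right) \left(40 \cdot 163 - 7166\right) = - 30031 \left(6520 - 7166\right) = \left(-30031\right) \left(-646\right) = 19400026$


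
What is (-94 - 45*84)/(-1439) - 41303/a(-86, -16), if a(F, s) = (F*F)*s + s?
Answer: 517930665/170308528 ≈ 3.0411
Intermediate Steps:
a(F, s) = s + s*F**2 (a(F, s) = F**2*s + s = s*F**2 + s = s + s*F**2)
(-94 - 45*84)/(-1439) - 41303/a(-86, -16) = (-94 - 45*84)/(-1439) - 41303*(-1/(16*(1 + (-86)**2))) = (-94 - 3780)*(-1/1439) - 41303*(-1/(16*(1 + 7396))) = -3874*(-1/1439) - 41303/((-16*7397)) = 3874/1439 - 41303/(-118352) = 3874/1439 - 41303*(-1/118352) = 3874/1439 + 41303/118352 = 517930665/170308528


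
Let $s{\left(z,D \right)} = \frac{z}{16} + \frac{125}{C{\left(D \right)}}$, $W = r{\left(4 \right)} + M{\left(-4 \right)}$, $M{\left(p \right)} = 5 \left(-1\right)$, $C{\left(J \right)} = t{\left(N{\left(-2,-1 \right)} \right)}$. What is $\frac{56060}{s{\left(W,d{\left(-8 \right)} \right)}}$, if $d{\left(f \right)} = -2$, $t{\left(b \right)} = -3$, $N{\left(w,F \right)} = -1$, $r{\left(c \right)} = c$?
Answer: $- \frac{2690880}{2003} \approx -1343.4$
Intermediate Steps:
$C{\left(J \right)} = -3$
$M{\left(p \right)} = -5$
$W = -1$ ($W = 4 - 5 = -1$)
$s{\left(z,D \right)} = - \frac{125}{3} + \frac{z}{16}$ ($s{\left(z,D \right)} = \frac{z}{16} + \frac{125}{-3} = z \frac{1}{16} + 125 \left(- \frac{1}{3}\right) = \frac{z}{16} - \frac{125}{3} = - \frac{125}{3} + \frac{z}{16}$)
$\frac{56060}{s{\left(W,d{\left(-8 \right)} \right)}} = \frac{56060}{- \frac{125}{3} + \frac{1}{16} \left(-1\right)} = \frac{56060}{- \frac{125}{3} - \frac{1}{16}} = \frac{56060}{- \frac{2003}{48}} = 56060 \left(- \frac{48}{2003}\right) = - \frac{2690880}{2003}$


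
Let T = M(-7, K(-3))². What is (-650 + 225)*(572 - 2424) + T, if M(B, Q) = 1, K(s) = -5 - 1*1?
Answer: 787101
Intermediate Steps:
K(s) = -6 (K(s) = -5 - 1 = -6)
T = 1 (T = 1² = 1)
(-650 + 225)*(572 - 2424) + T = (-650 + 225)*(572 - 2424) + 1 = -425*(-1852) + 1 = 787100 + 1 = 787101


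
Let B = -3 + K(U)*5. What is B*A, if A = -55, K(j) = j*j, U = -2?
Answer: -935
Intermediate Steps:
K(j) = j**2
B = 17 (B = -3 + (-2)**2*5 = -3 + 4*5 = -3 + 20 = 17)
B*A = 17*(-55) = -935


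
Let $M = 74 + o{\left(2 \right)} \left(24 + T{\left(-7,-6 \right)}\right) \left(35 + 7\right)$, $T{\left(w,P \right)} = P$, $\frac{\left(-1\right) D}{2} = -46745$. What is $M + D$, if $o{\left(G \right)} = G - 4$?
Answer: $92052$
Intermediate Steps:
$D = 93490$ ($D = \left(-2\right) \left(-46745\right) = 93490$)
$o{\left(G \right)} = -4 + G$
$M = -1438$ ($M = 74 + \left(-4 + 2\right) \left(24 - 6\right) \left(35 + 7\right) = 74 - 2 \cdot 18 \cdot 42 = 74 - 1512 = -1438$)
$M + D = -1438 + 93490 = 92052$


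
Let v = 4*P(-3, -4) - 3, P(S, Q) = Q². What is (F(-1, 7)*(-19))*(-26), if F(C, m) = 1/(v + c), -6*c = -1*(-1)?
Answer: 2964/365 ≈ 8.1205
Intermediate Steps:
v = 61 (v = 4*(-4)² - 3 = 4*16 - 3 = 64 - 3 = 61)
c = -⅙ (c = -(-1)*(-1)/6 = -⅙*1 = -⅙ ≈ -0.16667)
F(C, m) = 6/365 (F(C, m) = 1/(61 - ⅙) = 1/(365/6) = 6/365)
(F(-1, 7)*(-19))*(-26) = ((6/365)*(-19))*(-26) = -114/365*(-26) = 2964/365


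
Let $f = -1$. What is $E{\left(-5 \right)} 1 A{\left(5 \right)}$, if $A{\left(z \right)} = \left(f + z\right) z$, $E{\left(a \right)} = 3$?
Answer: $60$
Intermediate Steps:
$A{\left(z \right)} = z \left(-1 + z\right)$ ($A{\left(z \right)} = \left(-1 + z\right) z = z \left(-1 + z\right)$)
$E{\left(-5 \right)} 1 A{\left(5 \right)} = 3 \cdot 1 \cdot 5 \left(-1 + 5\right) = 3 \cdot 5 \cdot 4 = 3 \cdot 20 = 60$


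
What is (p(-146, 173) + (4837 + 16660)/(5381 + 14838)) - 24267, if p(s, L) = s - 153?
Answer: -496678457/20219 ≈ -24565.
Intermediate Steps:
p(s, L) = -153 + s
(p(-146, 173) + (4837 + 16660)/(5381 + 14838)) - 24267 = ((-153 - 146) + (4837 + 16660)/(5381 + 14838)) - 24267 = (-299 + 21497/20219) - 24267 = -6023984/20219 - 24267 = -496678457/20219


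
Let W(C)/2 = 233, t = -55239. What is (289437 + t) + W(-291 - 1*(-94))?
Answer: 234664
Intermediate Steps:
W(C) = 466 (W(C) = 2*233 = 466)
(289437 + t) + W(-291 - 1*(-94)) = (289437 - 55239) + 466 = 234198 + 466 = 234664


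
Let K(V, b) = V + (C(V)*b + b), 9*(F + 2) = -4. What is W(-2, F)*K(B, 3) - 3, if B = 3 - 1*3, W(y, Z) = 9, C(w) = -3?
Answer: -57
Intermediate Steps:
F = -22/9 (F = -2 + (⅑)*(-4) = -2 - 4/9 = -22/9 ≈ -2.4444)
B = 0 (B = 3 - 3 = 0)
K(V, b) = V - 2*b (K(V, b) = V + (-3*b + b) = V - 2*b)
W(-2, F)*K(B, 3) - 3 = 9*(0 - 2*3) - 3 = 9*(0 - 6) - 3 = 9*(-6) - 3 = -54 - 3 = -57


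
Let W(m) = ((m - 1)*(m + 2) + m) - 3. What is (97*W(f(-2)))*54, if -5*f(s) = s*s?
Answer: -780462/25 ≈ -31218.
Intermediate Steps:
f(s) = -s²/5 (f(s) = -s*s/5 = -s²/5)
W(m) = -3 + m + (-1 + m)*(2 + m) (W(m) = ((-1 + m)*(2 + m) + m) - 3 = (m + (-1 + m)*(2 + m)) - 3 = -3 + m + (-1 + m)*(2 + m))
(97*W(f(-2)))*54 = (97*(-5 + (-⅕*(-2)²)² + 2*(-⅕*(-2)²)))*54 = (97*(-5 + (-⅕*4)² + 2*(-⅕*4)))*54 = (97*(-5 + (-⅘)² + 2*(-⅘)))*54 = (97*(-5 + 16/25 - 8/5))*54 = (97*(-149/25))*54 = -14453/25*54 = -780462/25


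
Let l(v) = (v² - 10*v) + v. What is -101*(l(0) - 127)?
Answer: 12827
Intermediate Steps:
l(v) = v² - 9*v
-101*(l(0) - 127) = -101*(0*(-9 + 0) - 127) = -101*(0*(-9) - 127) = -101*(0 - 127) = -101*(-127) = 12827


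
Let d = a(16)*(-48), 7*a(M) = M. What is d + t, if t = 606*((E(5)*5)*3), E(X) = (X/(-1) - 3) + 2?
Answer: -382548/7 ≈ -54650.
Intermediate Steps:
E(X) = -1 - X (E(X) = (X*(-1) - 3) + 2 = (-X - 3) + 2 = (-3 - X) + 2 = -1 - X)
a(M) = M/7
d = -768/7 (d = ((⅐)*16)*(-48) = (16/7)*(-48) = -768/7 ≈ -109.71)
t = -54540 (t = 606*(((-1 - 1*5)*5)*3) = 606*(((-1 - 5)*5)*3) = 606*(-6*5*3) = 606*(-30*3) = 606*(-90) = -54540)
d + t = -768/7 - 54540 = -382548/7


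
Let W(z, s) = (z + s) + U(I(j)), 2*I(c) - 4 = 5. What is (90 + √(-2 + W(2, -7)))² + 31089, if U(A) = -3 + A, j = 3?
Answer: 78367/2 + 90*I*√22 ≈ 39184.0 + 422.14*I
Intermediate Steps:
I(c) = 9/2 (I(c) = 2 + (½)*5 = 2 + 5/2 = 9/2)
W(z, s) = 3/2 + s + z (W(z, s) = (z + s) + (-3 + 9/2) = (s + z) + 3/2 = 3/2 + s + z)
(90 + √(-2 + W(2, -7)))² + 31089 = (90 + √(-2 + (3/2 - 7 + 2)))² + 31089 = (90 + √(-2 - 7/2))² + 31089 = (90 + √(-11/2))² + 31089 = (90 + I*√22/2)² + 31089 = 31089 + (90 + I*√22/2)²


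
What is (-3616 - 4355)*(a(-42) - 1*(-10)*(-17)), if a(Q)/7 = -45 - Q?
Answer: 1522461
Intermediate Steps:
a(Q) = -315 - 7*Q (a(Q) = 7*(-45 - Q) = -315 - 7*Q)
(-3616 - 4355)*(a(-42) - 1*(-10)*(-17)) = (-3616 - 4355)*((-315 - 7*(-42)) - 1*(-10)*(-17)) = -7971*((-315 + 294) + 10*(-17)) = -7971*(-21 - 170) = -7971*(-191) = 1522461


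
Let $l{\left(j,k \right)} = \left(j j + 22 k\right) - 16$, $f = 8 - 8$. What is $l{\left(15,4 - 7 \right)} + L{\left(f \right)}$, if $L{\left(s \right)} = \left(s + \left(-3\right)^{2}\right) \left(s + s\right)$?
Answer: $143$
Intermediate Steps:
$f = 0$ ($f = 8 - 8 = 0$)
$l{\left(j,k \right)} = -16 + j^{2} + 22 k$ ($l{\left(j,k \right)} = \left(j^{2} + 22 k\right) - 16 = -16 + j^{2} + 22 k$)
$L{\left(s \right)} = 2 s \left(9 + s\right)$ ($L{\left(s \right)} = \left(s + 9\right) 2 s = \left(9 + s\right) 2 s = 2 s \left(9 + s\right)$)
$l{\left(15,4 - 7 \right)} + L{\left(f \right)} = \left(-16 + 15^{2} + 22 \left(4 - 7\right)\right) + 2 \cdot 0 \left(9 + 0\right) = \left(-16 + 225 + 22 \left(-3\right)\right) + 2 \cdot 0 \cdot 9 = \left(-16 + 225 - 66\right) + 0 = 143 + 0 = 143$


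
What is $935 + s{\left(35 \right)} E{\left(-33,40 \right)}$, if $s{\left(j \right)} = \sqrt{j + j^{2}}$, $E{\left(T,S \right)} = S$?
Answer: $935 + 240 \sqrt{35} \approx 2354.9$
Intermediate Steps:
$935 + s{\left(35 \right)} E{\left(-33,40 \right)} = 935 + \sqrt{35 \left(1 + 35\right)} 40 = 935 + \sqrt{35 \cdot 36} \cdot 40 = 935 + \sqrt{1260} \cdot 40 = 935 + 6 \sqrt{35} \cdot 40 = 935 + 240 \sqrt{35}$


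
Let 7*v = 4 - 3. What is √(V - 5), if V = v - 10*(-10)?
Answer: 3*√518/7 ≈ 9.7541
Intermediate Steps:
v = ⅐ (v = (4 - 3)/7 = (⅐)*1 = ⅐ ≈ 0.14286)
V = 701/7 (V = ⅐ - 10*(-10) = ⅐ + 100 = 701/7 ≈ 100.14)
√(V - 5) = √(701/7 - 5) = √(666/7) = 3*√518/7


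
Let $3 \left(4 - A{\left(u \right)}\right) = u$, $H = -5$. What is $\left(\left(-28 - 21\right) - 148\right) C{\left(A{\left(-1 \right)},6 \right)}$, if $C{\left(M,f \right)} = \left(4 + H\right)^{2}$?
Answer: $-197$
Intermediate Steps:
$A{\left(u \right)} = 4 - \frac{u}{3}$
$C{\left(M,f \right)} = 1$ ($C{\left(M,f \right)} = \left(4 - 5\right)^{2} = \left(-1\right)^{2} = 1$)
$\left(\left(-28 - 21\right) - 148\right) C{\left(A{\left(-1 \right)},6 \right)} = \left(\left(-28 - 21\right) - 148\right) 1 = \left(-49 - 148\right) 1 = \left(-197\right) 1 = -197$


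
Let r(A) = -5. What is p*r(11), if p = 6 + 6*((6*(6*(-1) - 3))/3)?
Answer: 510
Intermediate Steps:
p = -102 (p = 6 + 6*((6*(-6 - 3))*(⅓)) = 6 + 6*((6*(-9))*(⅓)) = 6 + 6*(-54*⅓) = 6 + 6*(-18) = 6 - 108 = -102)
p*r(11) = -102*(-5) = 510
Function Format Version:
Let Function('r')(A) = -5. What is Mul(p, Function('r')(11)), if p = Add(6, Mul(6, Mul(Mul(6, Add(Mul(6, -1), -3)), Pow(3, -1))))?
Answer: 510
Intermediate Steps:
p = -102 (p = Add(6, Mul(6, Mul(Mul(6, Add(-6, -3)), Rational(1, 3)))) = Add(6, Mul(6, Mul(Mul(6, -9), Rational(1, 3)))) = Add(6, Mul(6, Mul(-54, Rational(1, 3)))) = Add(6, Mul(6, -18)) = Add(6, -108) = -102)
Mul(p, Function('r')(11)) = Mul(-102, -5) = 510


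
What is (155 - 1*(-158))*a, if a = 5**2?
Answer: 7825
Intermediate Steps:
a = 25
(155 - 1*(-158))*a = (155 - 1*(-158))*25 = (155 + 158)*25 = 313*25 = 7825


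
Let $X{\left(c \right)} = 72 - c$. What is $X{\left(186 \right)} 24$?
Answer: $-2736$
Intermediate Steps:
$X{\left(186 \right)} 24 = \left(72 - 186\right) 24 = \left(-114\right) 24 = -2736$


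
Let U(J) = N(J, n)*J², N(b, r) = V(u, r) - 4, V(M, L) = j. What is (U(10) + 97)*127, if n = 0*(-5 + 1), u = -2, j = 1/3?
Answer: -102743/3 ≈ -34248.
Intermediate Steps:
j = ⅓ ≈ 0.33333
V(M, L) = ⅓
n = 0 (n = 0*(-4) = 0)
N(b, r) = -11/3 (N(b, r) = ⅓ - 4 = -11/3)
U(J) = -11*J²/3
(U(10) + 97)*127 = (-11/3*10² + 97)*127 = (-11/3*100 + 97)*127 = (-1100/3 + 97)*127 = -809/3*127 = -102743/3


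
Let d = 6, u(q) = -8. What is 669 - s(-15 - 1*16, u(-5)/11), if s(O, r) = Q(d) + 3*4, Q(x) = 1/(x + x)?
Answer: 7883/12 ≈ 656.92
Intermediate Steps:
Q(x) = 1/(2*x)
s(O, r) = 145/12 (s(O, r) = (1/2)/6 + 3*4 = (1/2)*(1/6) + 12 = 1/12 + 12 = 145/12)
669 - s(-15 - 1*16, u(-5)/11) = 669 - 1*145/12 = 669 - 145/12 = 7883/12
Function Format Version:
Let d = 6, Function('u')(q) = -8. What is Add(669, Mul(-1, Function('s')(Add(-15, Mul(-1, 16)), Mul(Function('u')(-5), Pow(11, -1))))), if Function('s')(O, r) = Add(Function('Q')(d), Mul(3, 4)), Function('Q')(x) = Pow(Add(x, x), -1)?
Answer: Rational(7883, 12) ≈ 656.92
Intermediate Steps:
Function('Q')(x) = Mul(Rational(1, 2), Pow(x, -1)) (Function('Q')(x) = Pow(Mul(2, x), -1) = Mul(Rational(1, 2), Pow(x, -1)))
Function('s')(O, r) = Rational(145, 12) (Function('s')(O, r) = Add(Mul(Rational(1, 2), Pow(6, -1)), Mul(3, 4)) = Add(Mul(Rational(1, 2), Rational(1, 6)), 12) = Add(Rational(1, 12), 12) = Rational(145, 12))
Add(669, Mul(-1, Function('s')(Add(-15, Mul(-1, 16)), Mul(Function('u')(-5), Pow(11, -1))))) = Add(669, Mul(-1, Rational(145, 12))) = Add(669, Rational(-145, 12)) = Rational(7883, 12)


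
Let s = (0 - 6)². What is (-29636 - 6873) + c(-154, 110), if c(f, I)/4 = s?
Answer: -36365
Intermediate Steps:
s = 36 (s = (-6)² = 36)
c(f, I) = 144 (c(f, I) = 4*36 = 144)
(-29636 - 6873) + c(-154, 110) = (-29636 - 6873) + 144 = -36509 + 144 = -36365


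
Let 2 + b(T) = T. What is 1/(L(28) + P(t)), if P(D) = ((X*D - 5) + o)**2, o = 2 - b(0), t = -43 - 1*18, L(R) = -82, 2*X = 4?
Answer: 1/15047 ≈ 6.6458e-5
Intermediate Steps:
X = 2 (X = (1/2)*4 = 2)
b(T) = -2 + T
t = -61 (t = -43 - 18 = -61)
o = 4 (o = 2 - (-2 + 0) = 2 - 1*(-2) = 2 + 2 = 4)
P(D) = (-1 + 2*D)**2 (P(D) = ((2*D - 5) + 4)**2 = ((-5 + 2*D) + 4)**2 = (-1 + 2*D)**2)
1/(L(28) + P(t)) = 1/(-82 + (-1 + 2*(-61))**2) = 1/(-82 + (-1 - 122)**2) = 1/(-82 + (-123)**2) = 1/(-82 + 15129) = 1/15047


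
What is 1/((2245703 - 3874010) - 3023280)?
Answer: -1/4651587 ≈ -2.1498e-7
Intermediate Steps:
1/((2245703 - 3874010) - 3023280) = 1/(-1628307 - 3023280) = 1/(-4651587) = -1/4651587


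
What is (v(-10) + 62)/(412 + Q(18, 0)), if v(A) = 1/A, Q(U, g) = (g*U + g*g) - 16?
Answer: 619/3960 ≈ 0.15631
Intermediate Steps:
Q(U, g) = -16 + g² + U*g (Q(U, g) = (U*g + g²) - 16 = (g² + U*g) - 16 = -16 + g² + U*g)
(v(-10) + 62)/(412 + Q(18, 0)) = (1/(-10) + 62)/(412 + (-16 + 0² + 18*0)) = (-⅒ + 62)/(412 + (-16 + 0 + 0)) = 619/(10*(412 - 16)) = (619/10)/396 = (619/10)*(1/396) = 619/3960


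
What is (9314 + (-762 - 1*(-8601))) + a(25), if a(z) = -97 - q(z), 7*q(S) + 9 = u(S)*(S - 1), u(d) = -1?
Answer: 119425/7 ≈ 17061.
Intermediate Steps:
q(S) = -8/7 - S/7 (q(S) = -9/7 + (-(S - 1))/7 = -9/7 + (-(-1 + S))/7 = -9/7 + (1 - S)/7 = -9/7 + (⅐ - S/7) = -8/7 - S/7)
a(z) = -671/7 + z/7 (a(z) = -97 - (-8/7 - z/7) = -97 + (8/7 + z/7) = -671/7 + z/7)
(9314 + (-762 - 1*(-8601))) + a(25) = (9314 + (-762 - 1*(-8601))) + (-671/7 + (⅐)*25) = (9314 + (-762 + 8601)) + (-671/7 + 25/7) = (9314 + 7839) - 646/7 = 17153 - 646/7 = 119425/7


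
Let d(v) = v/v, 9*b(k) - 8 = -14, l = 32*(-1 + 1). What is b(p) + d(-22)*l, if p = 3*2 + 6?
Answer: -2/3 ≈ -0.66667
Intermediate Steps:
l = 0 (l = 32*0 = 0)
p = 12 (p = 6 + 6 = 12)
b(k) = -2/3 (b(k) = 8/9 + (1/9)*(-14) = 8/9 - 14/9 = -2/3)
d(v) = 1
b(p) + d(-22)*l = -2/3 + 1*0 = -2/3 + 0 = -2/3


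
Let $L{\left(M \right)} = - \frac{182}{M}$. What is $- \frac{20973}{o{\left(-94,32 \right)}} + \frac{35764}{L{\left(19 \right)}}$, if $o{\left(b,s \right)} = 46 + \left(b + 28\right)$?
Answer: $- \frac{4886617}{1820} \approx -2685.0$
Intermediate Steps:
$o{\left(b,s \right)} = 74 + b$ ($o{\left(b,s \right)} = 46 + \left(28 + b\right) = 74 + b$)
$- \frac{20973}{o{\left(-94,32 \right)}} + \frac{35764}{L{\left(19 \right)}} = - \frac{20973}{74 - 94} + \frac{35764}{\left(-182\right) \frac{1}{19}} = - \frac{20973}{-20} + \frac{35764}{\left(-182\right) \frac{1}{19}} = \left(-20973\right) \left(- \frac{1}{20}\right) + \frac{35764}{- \frac{182}{19}} = \frac{20973}{20} + 35764 \left(- \frac{19}{182}\right) = \frac{20973}{20} - \frac{339758}{91} = - \frac{4886617}{1820}$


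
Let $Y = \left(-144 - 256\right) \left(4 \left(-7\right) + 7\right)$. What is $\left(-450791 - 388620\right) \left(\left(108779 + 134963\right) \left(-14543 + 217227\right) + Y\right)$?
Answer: $-41469095881094408$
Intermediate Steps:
$Y = 8400$ ($Y = - 400 \left(-28 + 7\right) = \left(-400\right) \left(-21\right) = 8400$)
$\left(-450791 - 388620\right) \left(\left(108779 + 134963\right) \left(-14543 + 217227\right) + Y\right) = \left(-450791 - 388620\right) \left(\left(108779 + 134963\right) \left(-14543 + 217227\right) + 8400\right) = - 839411 \left(243742 \cdot 202684 + 8400\right) = - 839411 \left(49402603528 + 8400\right) = \left(-839411\right) 49402611928 = -41469095881094408$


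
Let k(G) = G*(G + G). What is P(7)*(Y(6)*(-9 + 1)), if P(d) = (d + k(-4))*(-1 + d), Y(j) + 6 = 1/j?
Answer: 10920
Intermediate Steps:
Y(j) = -6 + 1/j
k(G) = 2*G² (k(G) = G*(2*G) = 2*G²)
P(d) = (-1 + d)*(32 + d) (P(d) = (d + 2*(-4)²)*(-1 + d) = (d + 2*16)*(-1 + d) = (d + 32)*(-1 + d) = (32 + d)*(-1 + d) = (-1 + d)*(32 + d))
P(7)*(Y(6)*(-9 + 1)) = (-32 + 7² + 31*7)*((-6 + 1/6)*(-9 + 1)) = (-32 + 49 + 217)*((-6 + ⅙)*(-8)) = 234*(-35/6*(-8)) = 234*(140/3) = 10920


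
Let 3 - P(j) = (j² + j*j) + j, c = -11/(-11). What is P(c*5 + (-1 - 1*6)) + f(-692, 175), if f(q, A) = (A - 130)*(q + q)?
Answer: -62283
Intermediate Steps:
f(q, A) = 2*q*(-130 + A) (f(q, A) = (-130 + A)*(2*q) = 2*q*(-130 + A))
c = 1 (c = -11*(-1/11) = 1)
P(j) = 3 - j - 2*j² (P(j) = 3 - ((j² + j*j) + j) = 3 - ((j² + j²) + j) = 3 - (2*j² + j) = 3 - (j + 2*j²) = 3 + (-j - 2*j²) = 3 - j - 2*j²)
P(c*5 + (-1 - 1*6)) + f(-692, 175) = (3 - (1*5 + (-1 - 1*6)) - 2*(1*5 + (-1 - 1*6))²) + 2*(-692)*(-130 + 175) = (3 - (5 + (-1 - 6)) - 2*(5 + (-1 - 6))²) + 2*(-692)*45 = (3 - (5 - 7) - 2*(5 - 7)²) - 62280 = (3 - 1*(-2) - 2*(-2)²) - 62280 = (3 + 2 - 2*4) - 62280 = (3 + 2 - 8) - 62280 = -3 - 62280 = -62283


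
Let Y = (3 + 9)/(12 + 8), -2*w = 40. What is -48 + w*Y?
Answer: -60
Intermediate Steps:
w = -20 (w = -1/2*40 = -20)
Y = 3/5 (Y = 12/20 = 12*(1/20) = 3/5 ≈ 0.60000)
-48 + w*Y = -48 - 20*3/5 = -48 - 12 = -60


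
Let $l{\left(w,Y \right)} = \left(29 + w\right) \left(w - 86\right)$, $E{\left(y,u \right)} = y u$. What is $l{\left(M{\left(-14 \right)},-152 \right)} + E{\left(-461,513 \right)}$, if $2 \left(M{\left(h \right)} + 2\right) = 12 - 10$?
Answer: $-238929$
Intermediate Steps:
$M{\left(h \right)} = -1$ ($M{\left(h \right)} = -2 + \frac{12 - 10}{2} = -2 + \frac{1}{2} \cdot 2 = -2 + 1 = -1$)
$E{\left(y,u \right)} = u y$
$l{\left(w,Y \right)} = \left(-86 + w\right) \left(29 + w\right)$ ($l{\left(w,Y \right)} = \left(29 + w\right) \left(-86 + w\right) = \left(-86 + w\right) \left(29 + w\right)$)
$l{\left(M{\left(-14 \right)},-152 \right)} + E{\left(-461,513 \right)} = \left(-2494 + \left(-1\right)^{2} - -57\right) + 513 \left(-461\right) = \left(-2494 + 1 + 57\right) - 236493 = -2436 - 236493 = -238929$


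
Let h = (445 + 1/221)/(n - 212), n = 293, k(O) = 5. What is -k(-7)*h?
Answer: -163910/5967 ≈ -27.469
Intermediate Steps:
h = 32782/5967 (h = (445 + 1/221)/(293 - 212) = (445 + 1/221)/81 = (98346/221)*(1/81) = 32782/5967 ≈ 5.4939)
-k(-7)*h = -5*32782/5967 = -1*163910/5967 = -163910/5967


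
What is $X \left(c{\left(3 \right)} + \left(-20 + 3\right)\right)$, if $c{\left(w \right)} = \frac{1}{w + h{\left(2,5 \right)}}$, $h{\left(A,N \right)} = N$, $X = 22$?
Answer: $- \frac{1485}{4} \approx -371.25$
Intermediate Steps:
$c{\left(w \right)} = \frac{1}{5 + w}$ ($c{\left(w \right)} = \frac{1}{w + 5} = \frac{1}{5 + w}$)
$X \left(c{\left(3 \right)} + \left(-20 + 3\right)\right) = 22 \left(\frac{1}{5 + 3} + \left(-20 + 3\right)\right) = 22 \left(\frac{1}{8} - 17\right) = 22 \left(- \frac{135}{8}\right) = - \frac{1485}{4}$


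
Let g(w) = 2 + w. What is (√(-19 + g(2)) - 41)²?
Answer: (41 - I*√15)² ≈ 1666.0 - 317.58*I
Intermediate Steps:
(√(-19 + g(2)) - 41)² = (√(-19 + (2 + 2)) - 41)² = (√(-19 + 4) - 41)² = (√(-15) - 41)² = (I*√15 - 41)² = (-41 + I*√15)²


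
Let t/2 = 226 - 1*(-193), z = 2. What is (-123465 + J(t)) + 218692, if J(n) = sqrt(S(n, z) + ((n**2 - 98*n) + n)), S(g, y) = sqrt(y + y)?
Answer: 95227 + 4*sqrt(38810) ≈ 96015.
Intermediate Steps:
S(g, y) = sqrt(2)*sqrt(y) (S(g, y) = sqrt(2*y) = sqrt(2)*sqrt(y))
t = 838 (t = 2*(226 - 1*(-193)) = 2*(226 + 193) = 2*419 = 838)
J(n) = sqrt(2 + n**2 - 97*n) (J(n) = sqrt(sqrt(2)*sqrt(2) + ((n**2 - 98*n) + n)) = sqrt(2 + (n**2 - 97*n)) = sqrt(2 + n**2 - 97*n))
(-123465 + J(t)) + 218692 = (-123465 + sqrt(2 + 838**2 - 97*838)) + 218692 = (-123465 + sqrt(2 + 702244 - 81286)) + 218692 = (-123465 + sqrt(620960)) + 218692 = (-123465 + 4*sqrt(38810)) + 218692 = 95227 + 4*sqrt(38810)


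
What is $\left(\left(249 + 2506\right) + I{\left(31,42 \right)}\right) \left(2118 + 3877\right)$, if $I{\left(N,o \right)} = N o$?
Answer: $24321715$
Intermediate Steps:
$\left(\left(249 + 2506\right) + I{\left(31,42 \right)}\right) \left(2118 + 3877\right) = \left(\left(249 + 2506\right) + 31 \cdot 42\right) \left(2118 + 3877\right) = \left(2755 + 1302\right) 5995 = 4057 \cdot 5995 = 24321715$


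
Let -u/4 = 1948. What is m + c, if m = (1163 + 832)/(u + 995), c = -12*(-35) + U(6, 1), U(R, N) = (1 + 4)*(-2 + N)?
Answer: 402680/971 ≈ 414.71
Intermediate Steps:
U(R, N) = -10 + 5*N (U(R, N) = 5*(-2 + N) = -10 + 5*N)
u = -7792 (u = -4*1948 = -7792)
c = 415 (c = -12*(-35) + (-10 + 5*1) = 420 + (-10 + 5) = 420 - 5 = 415)
m = -285/971 (m = (1163 + 832)/(-7792 + 995) = 1995/(-6797) = 1995*(-1/6797) = -285/971 ≈ -0.29351)
m + c = -285/971 + 415 = 402680/971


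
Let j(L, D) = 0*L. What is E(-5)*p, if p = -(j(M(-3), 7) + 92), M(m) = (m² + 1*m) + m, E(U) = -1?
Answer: 92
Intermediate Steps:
M(m) = m² + 2*m (M(m) = (m² + m) + m = (m + m²) + m = m² + 2*m)
j(L, D) = 0
p = -92 (p = -(0 + 92) = -1*92 = -92)
E(-5)*p = -1*(-92) = 92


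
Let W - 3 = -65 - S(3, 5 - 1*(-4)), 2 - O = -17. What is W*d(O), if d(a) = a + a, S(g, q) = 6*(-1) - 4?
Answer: -1976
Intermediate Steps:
O = 19 (O = 2 - 1*(-17) = 2 + 17 = 19)
S(g, q) = -10 (S(g, q) = -6 - 4 = -10)
d(a) = 2*a
W = -52 (W = 3 + (-65 - 1*(-10)) = 3 + (-65 + 10) = 3 - 55 = -52)
W*d(O) = -104*19 = -52*38 = -1976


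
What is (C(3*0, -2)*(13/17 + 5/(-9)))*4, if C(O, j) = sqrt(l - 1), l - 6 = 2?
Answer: 128*sqrt(7)/153 ≈ 2.2134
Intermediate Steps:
l = 8 (l = 6 + 2 = 8)
C(O, j) = sqrt(7) (C(O, j) = sqrt(8 - 1) = sqrt(7))
(C(3*0, -2)*(13/17 + 5/(-9)))*4 = (sqrt(7)*(13/17 + 5/(-9)))*4 = (sqrt(7)*(13*(1/17) + 5*(-1/9)))*4 = (sqrt(7)*(13/17 - 5/9))*4 = (sqrt(7)*(32/153))*4 = (32*sqrt(7)/153)*4 = 128*sqrt(7)/153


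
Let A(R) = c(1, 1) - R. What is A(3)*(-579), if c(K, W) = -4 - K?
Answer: 4632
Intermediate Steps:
A(R) = -5 - R (A(R) = (-4 - 1*1) - R = (-4 - 1) - R = -5 - R)
A(3)*(-579) = (-5 - 1*3)*(-579) = (-5 - 3)*(-579) = -8*(-579) = 4632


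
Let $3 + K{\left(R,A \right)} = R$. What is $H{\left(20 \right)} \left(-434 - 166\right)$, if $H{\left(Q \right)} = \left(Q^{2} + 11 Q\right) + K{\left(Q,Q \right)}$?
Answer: $-382200$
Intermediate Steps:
$K{\left(R,A \right)} = -3 + R$
$H{\left(Q \right)} = -3 + Q^{2} + 12 Q$ ($H{\left(Q \right)} = \left(Q^{2} + 11 Q\right) + \left(-3 + Q\right) = -3 + Q^{2} + 12 Q$)
$H{\left(20 \right)} \left(-434 - 166\right) = \left(-3 + 20^{2} + 12 \cdot 20\right) \left(-434 - 166\right) = \left(-3 + 400 + 240\right) \left(-600\right) = 637 \left(-600\right) = -382200$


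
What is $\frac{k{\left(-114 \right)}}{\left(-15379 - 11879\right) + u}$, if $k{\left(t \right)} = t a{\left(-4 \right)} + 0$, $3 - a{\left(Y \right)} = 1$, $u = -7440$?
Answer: $\frac{38}{5783} \approx 0.006571$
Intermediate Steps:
$a{\left(Y \right)} = 2$ ($a{\left(Y \right)} = 3 - 1 = 2$)
$k{\left(t \right)} = 2 t$ ($k{\left(t \right)} = t 2 + 0 = 2 t + 0 = 2 t$)
$\frac{k{\left(-114 \right)}}{\left(-15379 - 11879\right) + u} = \frac{2 \left(-114\right)}{\left(-15379 - 11879\right) - 7440} = - \frac{228}{-27258 - 7440} = - \frac{228}{-34698} = \left(-228\right) \left(- \frac{1}{34698}\right) = \frac{38}{5783}$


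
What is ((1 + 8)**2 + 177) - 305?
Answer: -47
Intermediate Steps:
((1 + 8)**2 + 177) - 305 = (9**2 + 177) - 305 = (81 + 177) - 305 = 258 - 305 = -47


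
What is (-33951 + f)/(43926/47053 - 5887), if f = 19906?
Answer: 132171877/55391417 ≈ 2.3861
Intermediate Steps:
(-33951 + f)/(43926/47053 - 5887) = (-33951 + 19906)/(43926/47053 - 5887) = -14045/(43926*(1/47053) - 5887) = -14045/(43926/47053 - 5887) = -14045/(-276957085/47053) = -14045*(-47053/276957085) = 132171877/55391417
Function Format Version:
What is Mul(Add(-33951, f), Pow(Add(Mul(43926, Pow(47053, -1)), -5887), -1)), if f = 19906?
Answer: Rational(132171877, 55391417) ≈ 2.3861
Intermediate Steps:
Mul(Add(-33951, f), Pow(Add(Mul(43926, Pow(47053, -1)), -5887), -1)) = Mul(Add(-33951, 19906), Pow(Add(Mul(43926, Pow(47053, -1)), -5887), -1)) = Mul(-14045, Pow(Add(Mul(43926, Rational(1, 47053)), -5887), -1)) = Mul(-14045, Pow(Add(Rational(43926, 47053), -5887), -1)) = Mul(-14045, Pow(Rational(-276957085, 47053), -1)) = Mul(-14045, Rational(-47053, 276957085)) = Rational(132171877, 55391417)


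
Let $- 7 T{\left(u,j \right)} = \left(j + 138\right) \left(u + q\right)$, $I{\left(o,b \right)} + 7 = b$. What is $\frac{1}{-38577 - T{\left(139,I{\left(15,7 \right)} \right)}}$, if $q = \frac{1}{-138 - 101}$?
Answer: $- \frac{1673}{59954961} \approx -2.7904 \cdot 10^{-5}$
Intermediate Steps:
$q = - \frac{1}{239}$ ($q = \frac{1}{-239} = - \frac{1}{239} \approx -0.0041841$)
$I{\left(o,b \right)} = -7 + b$
$T{\left(u,j \right)} = - \frac{\left(138 + j\right) \left(- \frac{1}{239} + u\right)}{7}$ ($T{\left(u,j \right)} = - \frac{\left(j + 138\right) \left(u - \frac{1}{239}\right)}{7} = - \frac{\left(138 + j\right) \left(- \frac{1}{239} + u\right)}{7}$)
$\frac{1}{-38577 - T{\left(139,I{\left(15,7 \right)} \right)}} = \frac{1}{-38577 - \left(\frac{138}{1673} - \frac{19182}{7} + \frac{-7 + 7}{1673} - \frac{1}{7} \left(-7 + 7\right) 139\right)} = \frac{1}{-38577 - \left(\frac{138}{1673} - \frac{19182}{7} + \frac{1}{1673} \cdot 0 - 0 \cdot 139\right)} = \frac{1}{-38577 - \left(\frac{138}{1673} - \frac{19182}{7} + 0 + 0\right)} = \frac{1}{-38577 - - \frac{4584360}{1673}} = \frac{1}{-38577 + \frac{4584360}{1673}} = \frac{1}{- \frac{59954961}{1673}} = - \frac{1673}{59954961}$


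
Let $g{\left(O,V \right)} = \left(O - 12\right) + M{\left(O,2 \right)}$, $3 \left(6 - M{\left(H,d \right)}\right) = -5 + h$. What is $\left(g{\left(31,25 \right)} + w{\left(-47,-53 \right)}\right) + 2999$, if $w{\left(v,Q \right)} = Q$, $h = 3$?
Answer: $\frac{8915}{3} \approx 2971.7$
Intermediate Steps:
$M{\left(H,d \right)} = \frac{20}{3}$ ($M{\left(H,d \right)} = 6 - \frac{-5 + 3}{3} = 6 - - \frac{2}{3} = 6 + \frac{2}{3} = \frac{20}{3}$)
$g{\left(O,V \right)} = - \frac{16}{3} + O$ ($g{\left(O,V \right)} = \left(O - 12\right) + \frac{20}{3} = \left(-12 + O\right) + \frac{20}{3} = - \frac{16}{3} + O$)
$\left(g{\left(31,25 \right)} + w{\left(-47,-53 \right)}\right) + 2999 = \left(\left(- \frac{16}{3} + 31\right) - 53\right) + 2999 = \left(\frac{77}{3} - 53\right) + 2999 = - \frac{82}{3} + 2999 = \frac{8915}{3}$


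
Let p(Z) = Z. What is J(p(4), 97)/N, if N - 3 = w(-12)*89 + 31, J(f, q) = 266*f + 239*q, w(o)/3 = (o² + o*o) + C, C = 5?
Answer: 24247/78265 ≈ 0.30981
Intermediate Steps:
w(o) = 15 + 6*o² (w(o) = 3*((o² + o*o) + 5) = 3*((o² + o²) + 5) = 3*(2*o² + 5) = 3*(5 + 2*o²) = 15 + 6*o²)
J(f, q) = 239*q + 266*f
N = 78265 (N = 3 + ((15 + 6*(-12)²)*89 + 31) = 3 + ((15 + 6*144)*89 + 31) = 3 + ((15 + 864)*89 + 31) = 3 + (879*89 + 31) = 3 + (78231 + 31) = 3 + 78262 = 78265)
J(p(4), 97)/N = (239*97 + 266*4)/78265 = (23183 + 1064)*(1/78265) = 24247*(1/78265) = 24247/78265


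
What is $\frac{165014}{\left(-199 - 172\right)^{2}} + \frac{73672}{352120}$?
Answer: $\frac{8530627179}{6058268615} \approx 1.4081$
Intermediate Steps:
$\frac{165014}{\left(-199 - 172\right)^{2}} + \frac{73672}{352120} = \frac{165014}{\left(-371\right)^{2}} + 73672 \cdot \frac{1}{352120} = \frac{165014}{137641} + \frac{9209}{44015} = \frac{8530627179}{6058268615}$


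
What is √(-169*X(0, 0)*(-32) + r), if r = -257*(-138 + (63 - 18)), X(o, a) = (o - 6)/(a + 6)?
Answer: √18493 ≈ 135.99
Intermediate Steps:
X(o, a) = (-6 + o)/(6 + a)
r = 23901 (r = -257*(-138 + 45) = -257*(-93) = 23901)
√(-169*X(0, 0)*(-32) + r) = √(-169*(-6 + 0)/(6 + 0)*(-32) + 23901) = √(-169*-6/6*(-32) + 23901) = √(-169*(⅙)*(-6)*(-32) + 23901) = √(-(-169)*(-32) + 23901) = √(-169*32 + 23901) = √(-5408 + 23901) = √18493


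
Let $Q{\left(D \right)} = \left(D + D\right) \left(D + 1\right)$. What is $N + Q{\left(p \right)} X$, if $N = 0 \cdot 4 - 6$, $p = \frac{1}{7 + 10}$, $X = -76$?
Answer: $- \frac{4470}{289} \approx -15.467$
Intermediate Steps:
$p = \frac{1}{17} \approx 0.058824$
$Q{\left(D \right)} = 2 D \left(1 + D\right)$
$N = -6$ ($N = 0 - 6 = -6$)
$N + Q{\left(p \right)} X = -6 + 2 \cdot \frac{1}{17} \left(1 + \frac{1}{17}\right) \left(-76\right) = -6 + 2 \cdot \frac{1}{17} \cdot \frac{18}{17} \left(-76\right) = -6 + \frac{36}{289} \left(-76\right) = -6 - \frac{2736}{289} = - \frac{4470}{289}$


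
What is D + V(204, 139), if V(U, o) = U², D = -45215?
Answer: -3599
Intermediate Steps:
D + V(204, 139) = -45215 + 204² = -45215 + 41616 = -3599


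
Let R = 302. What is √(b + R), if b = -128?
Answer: √174 ≈ 13.191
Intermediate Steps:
√(b + R) = √(-128 + 302) = √174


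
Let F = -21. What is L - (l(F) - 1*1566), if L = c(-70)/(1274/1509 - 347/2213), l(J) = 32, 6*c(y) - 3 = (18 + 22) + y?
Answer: 7013272499/4591478 ≈ 1527.5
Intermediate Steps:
c(y) = 43/6 + y/6 (c(y) = ½ + ((18 + 22) + y)/6 = ½ + (40 + y)/6 = ½ + (20/3 + y/6) = 43/6 + y/6)
L = -30054753/4591478 (L = (43/6 + (⅙)*(-70))/(1274/1509 - 347/2213) = (43/6 - 35/3)/(1274*(1/1509) - 347*1/2213) = -9/(2*(1274/1509 - 347/2213)) = -9/(2*2295739/3339417) = -9/2*3339417/2295739 = -30054753/4591478 ≈ -6.5458)
L - (l(F) - 1*1566) = -30054753/4591478 - (32 - 1*1566) = -30054753/4591478 - (32 - 1566) = -30054753/4591478 - 1*(-1534) = -30054753/4591478 + 1534 = 7013272499/4591478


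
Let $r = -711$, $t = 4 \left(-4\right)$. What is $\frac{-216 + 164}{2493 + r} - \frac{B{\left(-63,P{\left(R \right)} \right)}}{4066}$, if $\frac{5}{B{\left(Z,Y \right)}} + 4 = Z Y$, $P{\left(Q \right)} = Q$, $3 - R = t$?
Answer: $- \frac{126960461}{4350990006} \approx -0.02918$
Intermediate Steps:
$t = -16$
$R = 19$ ($R = 3 - -16 = 3 + 16 = 19$)
$B{\left(Z,Y \right)} = \frac{5}{-4 + Y Z}$ ($B{\left(Z,Y \right)} = \frac{5}{-4 + Z Y} = \frac{5}{-4 + Y Z}$)
$\frac{-216 + 164}{2493 + r} - \frac{B{\left(-63,P{\left(R \right)} \right)}}{4066} = \frac{-216 + 164}{2493 - 711} - \frac{5 \frac{1}{-4 + 19 \left(-63\right)}}{4066} = - \frac{52}{1782} - \frac{5}{-4 - 1197} \cdot \frac{1}{4066} = \left(-52\right) \frac{1}{1782} - \frac{5}{-1201} \cdot \frac{1}{4066} = - \frac{26}{891} - 5 \left(- \frac{1}{1201}\right) \frac{1}{4066} = - \frac{26}{891} - \left(- \frac{5}{1201}\right) \frac{1}{4066} = - \frac{26}{891} - - \frac{5}{4883266} = - \frac{26}{891} + \frac{5}{4883266} = - \frac{126960461}{4350990006}$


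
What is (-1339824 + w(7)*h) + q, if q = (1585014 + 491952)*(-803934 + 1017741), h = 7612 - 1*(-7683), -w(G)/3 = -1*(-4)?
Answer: 444068346198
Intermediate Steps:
w(G) = -12 (w(G) = -(-3)*(-4) = -3*4 = -12)
h = 15295 (h = 7612 + 7683 = 15295)
q = 444069869562 (q = 2076966*213807 = 444069869562)
(-1339824 + w(7)*h) + q = (-1339824 - 12*15295) + 444069869562 = (-1339824 - 183540) + 444069869562 = -1523364 + 444069869562 = 444068346198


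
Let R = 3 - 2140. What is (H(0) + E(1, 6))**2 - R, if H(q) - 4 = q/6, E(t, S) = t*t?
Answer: 2162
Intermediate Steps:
E(t, S) = t**2
H(q) = 4 + q/6
R = -2137
(H(0) + E(1, 6))**2 - R = ((4 + (1/6)*0) + 1**2)**2 - 1*(-2137) = ((4 + 0) + 1)**2 + 2137 = (4 + 1)**2 + 2137 = 5**2 + 2137 = 25 + 2137 = 2162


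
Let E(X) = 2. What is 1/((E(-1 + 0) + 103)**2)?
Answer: 1/11025 ≈ 9.0703e-5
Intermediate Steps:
1/((E(-1 + 0) + 103)**2) = 1/((2 + 103)**2) = 1/(105**2) = 1/11025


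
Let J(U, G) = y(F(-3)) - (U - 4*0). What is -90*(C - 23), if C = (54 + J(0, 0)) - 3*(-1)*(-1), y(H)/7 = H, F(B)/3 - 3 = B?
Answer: -2520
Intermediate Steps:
F(B) = 9 + 3*B
y(H) = 7*H
J(U, G) = -U (J(U, G) = 7*(9 + 3*(-3)) - (U - 4*0) = 7*(9 - 9) - (U + 0) = 7*0 - U = 0 - U = -U)
C = 51 (C = (54 - 1*0) - 3*(-1)*(-1) = (54 + 0) + 3*(-1) = 54 - 3 = 51)
-90*(C - 23) = -90*(51 - 23) = -90*28 = -2520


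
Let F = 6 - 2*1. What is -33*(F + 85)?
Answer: -2937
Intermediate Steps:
F = 4 (F = 6 - 2 = 4)
-33*(F + 85) = -33*(4 + 85) = -33*89 = -2937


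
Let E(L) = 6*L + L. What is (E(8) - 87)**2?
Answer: 961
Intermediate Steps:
E(L) = 7*L
(E(8) - 87)**2 = (7*8 - 87)**2 = (56 - 87)**2 = (-31)**2 = 961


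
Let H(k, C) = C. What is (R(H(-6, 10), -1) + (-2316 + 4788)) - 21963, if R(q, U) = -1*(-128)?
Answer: -19363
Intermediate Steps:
R(q, U) = 128
(R(H(-6, 10), -1) + (-2316 + 4788)) - 21963 = (128 + (-2316 + 4788)) - 21963 = (128 + 2472) - 21963 = 2600 - 21963 = -19363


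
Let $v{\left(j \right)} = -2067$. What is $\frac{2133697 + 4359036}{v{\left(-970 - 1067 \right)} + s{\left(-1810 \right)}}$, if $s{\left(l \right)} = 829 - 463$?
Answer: $- \frac{6492733}{1701} \approx -3817.0$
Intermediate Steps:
$s{\left(l \right)} = 366$ ($s{\left(l \right)} = 829 - 463 = 366$)
$\frac{2133697 + 4359036}{v{\left(-970 - 1067 \right)} + s{\left(-1810 \right)}} = \frac{2133697 + 4359036}{-2067 + 366} = \frac{6492733}{-1701} = 6492733 \left(- \frac{1}{1701}\right) = - \frac{6492733}{1701}$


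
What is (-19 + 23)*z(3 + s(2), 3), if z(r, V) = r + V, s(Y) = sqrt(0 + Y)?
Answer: 24 + 4*sqrt(2) ≈ 29.657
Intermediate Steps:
s(Y) = sqrt(Y)
z(r, V) = V + r
(-19 + 23)*z(3 + s(2), 3) = (-19 + 23)*(3 + (3 + sqrt(2))) = 4*(6 + sqrt(2)) = 24 + 4*sqrt(2)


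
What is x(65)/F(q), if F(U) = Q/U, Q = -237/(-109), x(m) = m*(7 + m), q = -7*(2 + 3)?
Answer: -5951400/79 ≈ -75334.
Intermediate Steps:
q = -35 (q = -7*5 = -35)
Q = 237/109 (Q = -237*(-1/109) = 237/109 ≈ 2.1743)
F(U) = 237/(109*U)
x(65)/F(q) = (65*(7 + 65))/(((237/109)/(-35))) = (65*72)/(((237/109)*(-1/35))) = 4680/(-237/3815) = 4680*(-3815/237) = -5951400/79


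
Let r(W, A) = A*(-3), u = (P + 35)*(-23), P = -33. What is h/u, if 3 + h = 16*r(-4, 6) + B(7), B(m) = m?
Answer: 142/23 ≈ 6.1739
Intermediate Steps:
u = -46 (u = (-33 + 35)*(-23) = 2*(-23) = -46)
r(W, A) = -3*A
h = -284 (h = -3 + (16*(-3*6) + 7) = -3 + (16*(-18) + 7) = -3 + (-288 + 7) = -3 - 281 = -284)
h/u = -284/(-46) = -284*(-1/46) = 142/23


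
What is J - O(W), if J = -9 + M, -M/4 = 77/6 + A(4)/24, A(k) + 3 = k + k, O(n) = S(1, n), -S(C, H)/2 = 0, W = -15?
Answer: -367/6 ≈ -61.167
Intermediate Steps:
S(C, H) = 0 (S(C, H) = -2*0 = 0)
O(n) = 0
A(k) = -3 + 2*k (A(k) = -3 + (k + k) = -3 + 2*k)
M = -313/6 (M = -4*(77/6 + (-3 + 2*4)/24) = -4*(77*(⅙) + (-3 + 8)*(1/24)) = -4*(77/6 + 5*(1/24)) = -4*(77/6 + 5/24) = -4*313/24 = -313/6 ≈ -52.167)
J = -367/6 (J = -9 - 313/6 = -367/6 ≈ -61.167)
J - O(W) = -367/6 - 1*0 = -367/6 + 0 = -367/6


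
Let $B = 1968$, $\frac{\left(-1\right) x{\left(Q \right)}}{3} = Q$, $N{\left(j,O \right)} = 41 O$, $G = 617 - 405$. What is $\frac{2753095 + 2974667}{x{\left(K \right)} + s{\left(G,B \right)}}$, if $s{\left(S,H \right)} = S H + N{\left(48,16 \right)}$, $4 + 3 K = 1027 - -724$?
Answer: $\frac{5727762}{416125} \approx 13.765$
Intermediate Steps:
$G = 212$ ($G = 617 - 405 = 212$)
$K = \frac{1747}{3}$ ($K = - \frac{4}{3} + \frac{1027 - -724}{3} = - \frac{4}{3} + \frac{1027 + 724}{3} = - \frac{4}{3} + \frac{1}{3} \cdot 1751 = - \frac{4}{3} + \frac{1751}{3} = \frac{1747}{3} \approx 582.33$)
$x{\left(Q \right)} = - 3 Q$
$s{\left(S,H \right)} = 656 + H S$ ($s{\left(S,H \right)} = S H + 41 \cdot 16 = H S + 656 = 656 + H S$)
$\frac{2753095 + 2974667}{x{\left(K \right)} + s{\left(G,B \right)}} = \frac{2753095 + 2974667}{\left(-3\right) \frac{1747}{3} + \left(656 + 1968 \cdot 212\right)} = \frac{5727762}{-1747 + \left(656 + 417216\right)} = \frac{5727762}{-1747 + 417872} = \frac{5727762}{416125}$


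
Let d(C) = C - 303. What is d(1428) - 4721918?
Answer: -4720793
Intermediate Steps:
d(C) = -303 + C
d(1428) - 4721918 = (-303 + 1428) - 4721918 = 1125 - 4721918 = -4720793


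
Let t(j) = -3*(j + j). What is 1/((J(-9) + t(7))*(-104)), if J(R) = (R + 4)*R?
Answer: -1/312 ≈ -0.0032051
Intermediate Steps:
t(j) = -6*j
J(R) = R*(4 + R) (J(R) = (4 + R)*R = R*(4 + R))
1/((J(-9) + t(7))*(-104)) = 1/((-9*(4 - 9) - 6*7)*(-104)) = 1/((-9*(-5) - 42)*(-104)) = 1/((45 - 42)*(-104)) = 1/(3*(-104)) = 1/(-312) = -1/312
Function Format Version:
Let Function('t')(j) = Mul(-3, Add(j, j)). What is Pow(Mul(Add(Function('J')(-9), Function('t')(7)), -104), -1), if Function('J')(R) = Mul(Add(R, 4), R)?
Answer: Rational(-1, 312) ≈ -0.0032051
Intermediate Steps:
Function('t')(j) = Mul(-6, j) (Function('t')(j) = Mul(-3, Mul(2, j)) = Mul(-6, j))
Function('J')(R) = Mul(R, Add(4, R)) (Function('J')(R) = Mul(Add(4, R), R) = Mul(R, Add(4, R)))
Pow(Mul(Add(Function('J')(-9), Function('t')(7)), -104), -1) = Pow(Mul(Add(Mul(-9, Add(4, -9)), Mul(-6, 7)), -104), -1) = Pow(Mul(Add(Mul(-9, -5), -42), -104), -1) = Pow(Mul(Add(45, -42), -104), -1) = Pow(Mul(3, -104), -1) = Pow(-312, -1) = Rational(-1, 312)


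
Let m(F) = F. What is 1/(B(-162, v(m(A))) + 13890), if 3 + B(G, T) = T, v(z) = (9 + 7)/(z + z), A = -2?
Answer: 1/13883 ≈ 7.2031e-5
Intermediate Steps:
v(z) = 8/z (v(z) = 16/((2*z)) = 16*(1/(2*z)) = 8/z)
B(G, T) = -3 + T
1/(B(-162, v(m(A))) + 13890) = 1/((-3 + 8/(-2)) + 13890) = 1/((-3 + 8*(-½)) + 13890) = 1/((-3 - 4) + 13890) = 1/(-7 + 13890) = 1/13883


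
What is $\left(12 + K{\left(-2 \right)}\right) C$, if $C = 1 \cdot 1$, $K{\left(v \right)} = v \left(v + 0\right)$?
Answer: $16$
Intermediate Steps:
$K{\left(v \right)} = v^{2}$ ($K{\left(v \right)} = v v = v^{2}$)
$C = 1$
$\left(12 + K{\left(-2 \right)}\right) C = \left(12 + \left(-2\right)^{2}\right) 1 = \left(12 + 4\right) 1 = 16 \cdot 1 = 16$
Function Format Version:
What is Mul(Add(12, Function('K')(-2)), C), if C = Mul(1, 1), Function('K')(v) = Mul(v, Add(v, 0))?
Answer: 16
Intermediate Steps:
Function('K')(v) = Pow(v, 2) (Function('K')(v) = Mul(v, v) = Pow(v, 2))
C = 1
Mul(Add(12, Function('K')(-2)), C) = Mul(Add(12, Pow(-2, 2)), 1) = Mul(Add(12, 4), 1) = Mul(16, 1) = 16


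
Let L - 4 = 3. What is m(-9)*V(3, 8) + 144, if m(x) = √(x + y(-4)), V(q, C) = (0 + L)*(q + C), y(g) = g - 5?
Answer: 144 + 231*I*√2 ≈ 144.0 + 326.68*I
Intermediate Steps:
L = 7 (L = 4 + 3 = 7)
y(g) = -5 + g
V(q, C) = 7*C + 7*q (V(q, C) = (0 + 7)*(q + C) = 7*(C + q) = 7*C + 7*q)
m(x) = √(-9 + x) (m(x) = √(x + (-5 - 4)) = √(x - 9) = √(-9 + x))
m(-9)*V(3, 8) + 144 = √(-9 - 9)*(7*8 + 7*3) + 144 = √(-18)*(56 + 21) + 144 = (3*I*√2)*77 + 144 = 231*I*√2 + 144 = 144 + 231*I*√2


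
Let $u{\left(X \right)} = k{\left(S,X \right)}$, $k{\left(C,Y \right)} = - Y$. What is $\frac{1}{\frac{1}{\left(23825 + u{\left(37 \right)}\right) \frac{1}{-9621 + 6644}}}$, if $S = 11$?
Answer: $- \frac{23788}{2977} \approx -7.9906$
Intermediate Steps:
$u{\left(X \right)} = - X$
$\frac{1}{\frac{1}{\left(23825 + u{\left(37 \right)}\right) \frac{1}{-9621 + 6644}}} = \frac{1}{\frac{1}{\left(23825 - 37\right) \frac{1}{-9621 + 6644}}} = \frac{1}{\frac{1}{\left(23825 - 37\right) \frac{1}{-2977}}} = \frac{1}{\frac{1}{23788 \left(- \frac{1}{2977}\right)}} = \frac{1}{\frac{1}{- \frac{23788}{2977}}} = \frac{1}{- \frac{2977}{23788}} = - \frac{23788}{2977}$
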